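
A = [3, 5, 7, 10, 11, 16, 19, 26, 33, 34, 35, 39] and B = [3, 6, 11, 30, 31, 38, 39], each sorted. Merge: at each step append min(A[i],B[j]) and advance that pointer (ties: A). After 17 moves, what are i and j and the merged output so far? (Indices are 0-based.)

i=0 j=0: A[i]=3<=B[j]=3 take 3, i++
i=1 j=0: A[i]=5>B[j]=3 take 3, j++
i=1 j=1: A[i]=5<=B[j]=6 take 5, i++
i=2 j=1: A[i]=7>B[j]=6 take 6, j++
i=2 j=2: A[i]=7<=B[j]=11 take 7, i++
i=3 j=2: A[i]=10<=B[j]=11 take 10, i++
i=4 j=2: A[i]=11<=B[j]=11 take 11, i++
i=5 j=2: A[i]=16>B[j]=11 take 11, j++
i=5 j=3: A[i]=16<=B[j]=30 take 16, i++
i=6 j=3: A[i]=19<=B[j]=30 take 19, i++
i=7 j=3: A[i]=26<=B[j]=30 take 26, i++
i=8 j=3: A[i]=33>B[j]=30 take 30, j++
i=8 j=4: A[i]=33>B[j]=31 take 31, j++
i=8 j=5: A[i]=33<=B[j]=38 take 33, i++
i=9 j=5: A[i]=34<=B[j]=38 take 34, i++
i=10 j=5: A[i]=35<=B[j]=38 take 35, i++
i=11 j=5: A[i]=39>B[j]=38 take 38, j++

i=11, j=6, merged so far=[3, 3, 5, 6, 7, 10, 11, 11, 16, 19, 26, 30, 31, 33, 34, 35, 38]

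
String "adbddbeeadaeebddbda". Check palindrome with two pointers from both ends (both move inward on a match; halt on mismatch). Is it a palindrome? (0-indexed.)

palindrome

[0,18] 'a'=='a' → l++,r--
[1,17] 'd'=='d' → l++,r--
[2,16] 'b'=='b' → l++,r--
[3,15] 'd'=='d' → l++,r--
[4,14] 'd'=='d' → l++,r--
[5,13] 'b'=='b' → l++,r--
[6,12] 'e'=='e' → l++,r--
[7,11] 'e'=='e' → l++,r--
[8,10] 'a'=='a' → l++,r--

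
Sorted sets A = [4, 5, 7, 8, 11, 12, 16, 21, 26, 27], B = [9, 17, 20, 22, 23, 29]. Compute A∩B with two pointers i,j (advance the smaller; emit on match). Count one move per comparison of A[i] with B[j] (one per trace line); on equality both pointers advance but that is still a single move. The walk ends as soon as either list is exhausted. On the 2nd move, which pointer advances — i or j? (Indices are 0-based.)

i=0 j=0: 4<9, i++
i=1 j=0: 5<9, i++

i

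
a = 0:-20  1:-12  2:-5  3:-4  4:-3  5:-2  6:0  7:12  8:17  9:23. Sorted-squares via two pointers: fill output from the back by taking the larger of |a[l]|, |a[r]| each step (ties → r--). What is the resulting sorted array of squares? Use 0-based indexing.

[0, 4, 9, 16, 25, 144, 144, 289, 400, 529]

l=0 r=9: |-20|<=|23| out[9]=529, r--
l=0 r=8: |-20|>|17| out[8]=400, l++
l=1 r=8: |-12|<=|17| out[7]=289, r--
l=1 r=7: |-12|<=|12| out[6]=144, r--
l=1 r=6: |-12|>|0| out[5]=144, l++
l=2 r=6: |-5|>|0| out[4]=25, l++
l=3 r=6: |-4|>|0| out[3]=16, l++
l=4 r=6: |-3|>|0| out[2]=9, l++
l=5 r=6: |-2|>|0| out[1]=4, l++
l=6 r=6: |0|<=|0| out[0]=0, r--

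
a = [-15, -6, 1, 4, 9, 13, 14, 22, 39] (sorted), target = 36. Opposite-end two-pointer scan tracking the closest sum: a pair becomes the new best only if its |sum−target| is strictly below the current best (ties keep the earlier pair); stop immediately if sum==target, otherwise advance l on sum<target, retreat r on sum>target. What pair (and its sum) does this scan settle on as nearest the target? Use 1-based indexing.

[1,9] -15+39=24 d=12 * → l++
[2,9] -6+39=33 d=3 * → l++
[3,9] 1+39=40 d=4 → r--
[3,8] 1+22=23 d=13 → l++
[4,8] 4+22=26 d=10 → l++
[5,8] 9+22=31 d=5 → l++
[6,8] 13+22=35 d=1 * → l++
[7,8] 14+22=36 d=0 * → stop

pair (14, 22) with sum 36 (|Δ|=0)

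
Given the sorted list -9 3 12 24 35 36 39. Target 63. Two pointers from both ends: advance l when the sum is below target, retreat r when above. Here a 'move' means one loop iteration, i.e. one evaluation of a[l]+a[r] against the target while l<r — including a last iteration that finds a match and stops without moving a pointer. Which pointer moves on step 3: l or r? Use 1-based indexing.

l

l=1 r=7: -9+39=30 <63, l++
l=2 r=7: 3+39=42 <63, l++
l=3 r=7: 12+39=51 <63, l++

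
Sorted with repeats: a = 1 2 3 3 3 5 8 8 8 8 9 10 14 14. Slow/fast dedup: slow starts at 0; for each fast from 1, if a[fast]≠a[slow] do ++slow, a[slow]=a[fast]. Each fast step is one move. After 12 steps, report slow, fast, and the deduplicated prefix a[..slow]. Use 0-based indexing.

slow=7, fast=13, prefix=[1, 2, 3, 5, 8, 9, 10, 14]

(s=0,f=1) a[fast]=2≠a[slow]=1 write a[1]=2 → slow++,fast++
(s=1,f=2) a[fast]=3≠a[slow]=2 write a[2]=3 → slow++,fast++
(s=2,f=3) a[fast]=3=a[slow] dup → fast++
(s=2,f=4) a[fast]=3=a[slow] dup → fast++
(s=2,f=5) a[fast]=5≠a[slow]=3 write a[3]=5 → slow++,fast++
(s=3,f=6) a[fast]=8≠a[slow]=5 write a[4]=8 → slow++,fast++
(s=4,f=7) a[fast]=8=a[slow] dup → fast++
(s=4,f=8) a[fast]=8=a[slow] dup → fast++
(s=4,f=9) a[fast]=8=a[slow] dup → fast++
(s=4,f=10) a[fast]=9≠a[slow]=8 write a[5]=9 → slow++,fast++
(s=5,f=11) a[fast]=10≠a[slow]=9 write a[6]=10 → slow++,fast++
(s=6,f=12) a[fast]=14≠a[slow]=10 write a[7]=14 → slow++,fast++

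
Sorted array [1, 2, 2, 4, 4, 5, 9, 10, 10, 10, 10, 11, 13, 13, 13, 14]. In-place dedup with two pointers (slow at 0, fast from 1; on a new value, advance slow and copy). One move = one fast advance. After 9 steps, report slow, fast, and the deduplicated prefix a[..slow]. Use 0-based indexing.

slow=0 fast=1: a[fast]=2≠a[slow]=1 write a[1]=2, slow++,fast++
slow=1 fast=2: a[fast]=2=a[slow] dup, fast++
slow=1 fast=3: a[fast]=4≠a[slow]=2 write a[2]=4, slow++,fast++
slow=2 fast=4: a[fast]=4=a[slow] dup, fast++
slow=2 fast=5: a[fast]=5≠a[slow]=4 write a[3]=5, slow++,fast++
slow=3 fast=6: a[fast]=9≠a[slow]=5 write a[4]=9, slow++,fast++
slow=4 fast=7: a[fast]=10≠a[slow]=9 write a[5]=10, slow++,fast++
slow=5 fast=8: a[fast]=10=a[slow] dup, fast++
slow=5 fast=9: a[fast]=10=a[slow] dup, fast++

slow=5, fast=10, prefix=[1, 2, 4, 5, 9, 10]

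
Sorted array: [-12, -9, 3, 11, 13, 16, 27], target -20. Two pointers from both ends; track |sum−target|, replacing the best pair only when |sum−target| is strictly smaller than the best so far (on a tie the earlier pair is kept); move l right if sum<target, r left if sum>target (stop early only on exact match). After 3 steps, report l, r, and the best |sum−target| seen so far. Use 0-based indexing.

[0,6] -12+27=15 d=35 * → r--
[0,5] -12+16=4 d=24 * → r--
[0,4] -12+13=1 d=21 * → r--

l=0, r=3, best |Δ|=21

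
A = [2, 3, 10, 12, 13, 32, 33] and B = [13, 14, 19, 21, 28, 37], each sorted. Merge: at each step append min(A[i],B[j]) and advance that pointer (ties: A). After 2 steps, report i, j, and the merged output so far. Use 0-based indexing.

i=0 j=0: A[i]=2<=B[j]=13 take 2, i++
i=1 j=0: A[i]=3<=B[j]=13 take 3, i++

i=2, j=0, merged so far=[2, 3]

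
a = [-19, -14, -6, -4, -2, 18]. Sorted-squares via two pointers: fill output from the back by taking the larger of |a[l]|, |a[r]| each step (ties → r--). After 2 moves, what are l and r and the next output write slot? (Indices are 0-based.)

[0,5] |-19|>|18| out[5]=361 → l++
[1,5] |-14|<=|18| out[4]=324 → r--

l=1, r=4, next write slot=3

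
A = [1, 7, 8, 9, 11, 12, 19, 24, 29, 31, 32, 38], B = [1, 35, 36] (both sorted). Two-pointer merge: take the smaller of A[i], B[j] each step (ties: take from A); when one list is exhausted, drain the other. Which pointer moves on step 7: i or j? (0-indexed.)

i

[i=0,j=0] A[i]=1<=B[j]=1 take 1 → i++
[i=1,j=0] A[i]=7>B[j]=1 take 1 → j++
[i=1,j=1] A[i]=7<=B[j]=35 take 7 → i++
[i=2,j=1] A[i]=8<=B[j]=35 take 8 → i++
[i=3,j=1] A[i]=9<=B[j]=35 take 9 → i++
[i=4,j=1] A[i]=11<=B[j]=35 take 11 → i++
[i=5,j=1] A[i]=12<=B[j]=35 take 12 → i++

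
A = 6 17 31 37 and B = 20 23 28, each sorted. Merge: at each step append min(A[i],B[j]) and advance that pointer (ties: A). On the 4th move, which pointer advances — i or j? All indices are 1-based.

j

i=1 j=1: A[i]=6<=B[j]=20 take 6, i++
i=2 j=1: A[i]=17<=B[j]=20 take 17, i++
i=3 j=1: A[i]=31>B[j]=20 take 20, j++
i=3 j=2: A[i]=31>B[j]=23 take 23, j++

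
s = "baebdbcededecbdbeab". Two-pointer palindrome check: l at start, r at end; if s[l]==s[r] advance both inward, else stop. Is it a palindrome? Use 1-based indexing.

[1,19] 'b'=='b' → l++,r--
[2,18] 'a'=='a' → l++,r--
[3,17] 'e'=='e' → l++,r--
[4,16] 'b'=='b' → l++,r--
[5,15] 'd'=='d' → l++,r--
[6,14] 'b'=='b' → l++,r--
[7,13] 'c'=='c' → l++,r--
[8,12] 'e'=='e' → l++,r--
[9,11] 'd'=='d' → l++,r--

palindrome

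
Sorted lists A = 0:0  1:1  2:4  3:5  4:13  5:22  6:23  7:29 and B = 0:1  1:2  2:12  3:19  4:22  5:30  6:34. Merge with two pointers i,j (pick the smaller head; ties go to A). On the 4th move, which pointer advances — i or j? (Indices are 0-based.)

j

i=0 j=0: A[i]=0<=B[j]=1 take 0, i++
i=1 j=0: A[i]=1<=B[j]=1 take 1, i++
i=2 j=0: A[i]=4>B[j]=1 take 1, j++
i=2 j=1: A[i]=4>B[j]=2 take 2, j++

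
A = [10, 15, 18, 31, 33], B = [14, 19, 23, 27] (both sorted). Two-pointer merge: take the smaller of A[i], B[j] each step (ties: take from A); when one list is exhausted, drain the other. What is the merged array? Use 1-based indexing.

i=1 j=1: A[i]=10<=B[j]=14 take 10, i++
i=2 j=1: A[i]=15>B[j]=14 take 14, j++
i=2 j=2: A[i]=15<=B[j]=19 take 15, i++
i=3 j=2: A[i]=18<=B[j]=19 take 18, i++
i=4 j=2: A[i]=31>B[j]=19 take 19, j++
i=4 j=3: A[i]=31>B[j]=23 take 23, j++
i=4 j=4: A[i]=31>B[j]=27 take 27, j++
i=4 j=5: B done, take A[i]=31, i++
i=5 j=5: B done, take A[i]=33, i++

[10, 14, 15, 18, 19, 23, 27, 31, 33]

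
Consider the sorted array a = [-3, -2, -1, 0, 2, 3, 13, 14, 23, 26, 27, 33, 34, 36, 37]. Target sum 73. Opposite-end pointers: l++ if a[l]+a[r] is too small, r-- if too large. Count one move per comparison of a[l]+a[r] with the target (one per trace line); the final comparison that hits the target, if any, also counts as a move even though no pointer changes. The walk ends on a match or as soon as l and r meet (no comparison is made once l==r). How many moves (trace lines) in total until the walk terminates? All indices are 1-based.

14 moves

[1,15] -3+37=34 <73 → l++
[2,15] -2+37=35 <73 → l++
[3,15] -1+37=36 <73 → l++
[4,15] 0+37=37 <73 → l++
[5,15] 2+37=39 <73 → l++
[6,15] 3+37=40 <73 → l++
[7,15] 13+37=50 <73 → l++
[8,15] 14+37=51 <73 → l++
[9,15] 23+37=60 <73 → l++
[10,15] 26+37=63 <73 → l++
[11,15] 27+37=64 <73 → l++
[12,15] 33+37=70 <73 → l++
[13,15] 34+37=71 <73 → l++
[14,15] 36+37=73 → found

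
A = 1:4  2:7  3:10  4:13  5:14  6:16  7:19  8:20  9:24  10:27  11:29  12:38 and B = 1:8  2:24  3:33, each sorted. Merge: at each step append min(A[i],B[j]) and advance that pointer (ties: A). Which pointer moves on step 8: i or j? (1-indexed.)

i

i=1 j=1: A[i]=4<=B[j]=8 take 4, i++
i=2 j=1: A[i]=7<=B[j]=8 take 7, i++
i=3 j=1: A[i]=10>B[j]=8 take 8, j++
i=3 j=2: A[i]=10<=B[j]=24 take 10, i++
i=4 j=2: A[i]=13<=B[j]=24 take 13, i++
i=5 j=2: A[i]=14<=B[j]=24 take 14, i++
i=6 j=2: A[i]=16<=B[j]=24 take 16, i++
i=7 j=2: A[i]=19<=B[j]=24 take 19, i++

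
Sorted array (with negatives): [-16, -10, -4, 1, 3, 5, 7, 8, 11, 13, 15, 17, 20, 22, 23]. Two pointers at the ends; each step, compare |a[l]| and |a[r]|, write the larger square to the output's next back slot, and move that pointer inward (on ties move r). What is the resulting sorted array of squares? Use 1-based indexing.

[1,15] |-16|<=|23| out[15]=529 → r--
[1,14] |-16|<=|22| out[14]=484 → r--
[1,13] |-16|<=|20| out[13]=400 → r--
[1,12] |-16|<=|17| out[12]=289 → r--
[1,11] |-16|>|15| out[11]=256 → l++
[2,11] |-10|<=|15| out[10]=225 → r--
[2,10] |-10|<=|13| out[9]=169 → r--
[2,9] |-10|<=|11| out[8]=121 → r--
[2,8] |-10|>|8| out[7]=100 → l++
[3,8] |-4|<=|8| out[6]=64 → r--
[3,7] |-4|<=|7| out[5]=49 → r--
[3,6] |-4|<=|5| out[4]=25 → r--
[3,5] |-4|>|3| out[3]=16 → l++
[4,5] |1|<=|3| out[2]=9 → r--
[4,4] |1|<=|1| out[1]=1 → r--

[1, 9, 16, 25, 49, 64, 100, 121, 169, 225, 256, 289, 400, 484, 529]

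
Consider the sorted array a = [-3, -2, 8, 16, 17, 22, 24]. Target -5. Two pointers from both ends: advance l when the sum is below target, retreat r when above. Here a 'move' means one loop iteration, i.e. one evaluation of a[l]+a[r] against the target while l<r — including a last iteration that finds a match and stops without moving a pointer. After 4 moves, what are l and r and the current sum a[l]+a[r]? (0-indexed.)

l=0, r=2, sum=5

[0,6] -3+24=21 >-5 → r--
[0,5] -3+22=19 >-5 → r--
[0,4] -3+17=14 >-5 → r--
[0,3] -3+16=13 >-5 → r--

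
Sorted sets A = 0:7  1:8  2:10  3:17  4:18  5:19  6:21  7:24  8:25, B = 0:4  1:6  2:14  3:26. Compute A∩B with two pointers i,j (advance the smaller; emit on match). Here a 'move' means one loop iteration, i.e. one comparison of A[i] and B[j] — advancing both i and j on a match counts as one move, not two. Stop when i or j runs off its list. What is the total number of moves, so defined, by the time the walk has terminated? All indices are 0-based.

12 moves

[i=0,j=0] 7>4 → j++
[i=0,j=1] 7>6 → j++
[i=0,j=2] 7<14 → i++
[i=1,j=2] 8<14 → i++
[i=2,j=2] 10<14 → i++
[i=3,j=2] 17>14 → j++
[i=3,j=3] 17<26 → i++
[i=4,j=3] 18<26 → i++
[i=5,j=3] 19<26 → i++
[i=6,j=3] 21<26 → i++
[i=7,j=3] 24<26 → i++
[i=8,j=3] 25<26 → i++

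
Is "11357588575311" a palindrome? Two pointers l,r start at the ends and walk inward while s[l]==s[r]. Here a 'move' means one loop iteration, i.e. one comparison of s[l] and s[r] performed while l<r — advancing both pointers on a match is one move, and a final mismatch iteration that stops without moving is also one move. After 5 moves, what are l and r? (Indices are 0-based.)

l=0 r=13: '1'=='1', l++,r--
l=1 r=12: '1'=='1', l++,r--
l=2 r=11: '3'=='3', l++,r--
l=3 r=10: '5'=='5', l++,r--
l=4 r=9: '7'=='7', l++,r--

l=5, r=8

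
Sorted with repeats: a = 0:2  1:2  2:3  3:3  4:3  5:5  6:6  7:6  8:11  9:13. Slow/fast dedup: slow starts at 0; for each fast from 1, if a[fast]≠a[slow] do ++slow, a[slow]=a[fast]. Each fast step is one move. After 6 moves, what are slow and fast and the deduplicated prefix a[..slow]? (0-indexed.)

slow=3, fast=7, prefix=[2, 3, 5, 6]

slow=0 fast=1: a[fast]=2=a[slow] dup, fast++
slow=0 fast=2: a[fast]=3≠a[slow]=2 write a[1]=3, slow++,fast++
slow=1 fast=3: a[fast]=3=a[slow] dup, fast++
slow=1 fast=4: a[fast]=3=a[slow] dup, fast++
slow=1 fast=5: a[fast]=5≠a[slow]=3 write a[2]=5, slow++,fast++
slow=2 fast=6: a[fast]=6≠a[slow]=5 write a[3]=6, slow++,fast++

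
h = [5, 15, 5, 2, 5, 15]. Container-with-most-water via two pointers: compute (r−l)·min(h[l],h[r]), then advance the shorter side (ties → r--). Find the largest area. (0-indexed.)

[0,5] min(5,15)*5=25 best=25 * → l++
[1,5] min(15,15)*4=60 best=60 * → r--
[1,4] min(15,5)*3=15 best=60 → r--
[1,3] min(15,2)*2=4 best=60 → r--
[1,2] min(15,5)*1=5 best=60 → r--

max area = 60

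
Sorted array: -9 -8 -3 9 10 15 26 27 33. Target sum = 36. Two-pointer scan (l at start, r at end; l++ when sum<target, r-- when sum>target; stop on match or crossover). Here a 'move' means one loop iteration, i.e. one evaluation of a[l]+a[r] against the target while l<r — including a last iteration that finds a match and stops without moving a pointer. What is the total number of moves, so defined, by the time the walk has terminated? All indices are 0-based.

5 moves

[0,8] -9+33=24 <36 → l++
[1,8] -8+33=25 <36 → l++
[2,8] -3+33=30 <36 → l++
[3,8] 9+33=42 >36 → r--
[3,7] 9+27=36 → found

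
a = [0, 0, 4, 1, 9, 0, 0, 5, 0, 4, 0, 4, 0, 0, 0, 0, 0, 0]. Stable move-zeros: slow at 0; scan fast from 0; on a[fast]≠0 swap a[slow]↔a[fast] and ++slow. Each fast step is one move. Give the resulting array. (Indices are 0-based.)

[4, 1, 9, 5, 4, 4, 0, 0, 0, 0, 0, 0, 0, 0, 0, 0, 0, 0]

(s=0,f=0) a[fast]=0 → fast++
(s=0,f=1) a[fast]=0 → fast++
(s=0,f=2) a[fast]=4≠0 swap→a[0]=4 → slow++,fast++
(s=1,f=3) a[fast]=1≠0 swap→a[1]=1 → slow++,fast++
(s=2,f=4) a[fast]=9≠0 swap→a[2]=9 → slow++,fast++
(s=3,f=5) a[fast]=0 → fast++
(s=3,f=6) a[fast]=0 → fast++
(s=3,f=7) a[fast]=5≠0 swap→a[3]=5 → slow++,fast++
(s=4,f=8) a[fast]=0 → fast++
(s=4,f=9) a[fast]=4≠0 swap→a[4]=4 → slow++,fast++
(s=5,f=10) a[fast]=0 → fast++
(s=5,f=11) a[fast]=4≠0 swap→a[5]=4 → slow++,fast++
(s=6,f=12) a[fast]=0 → fast++
(s=6,f=13) a[fast]=0 → fast++
(s=6,f=14) a[fast]=0 → fast++
(s=6,f=15) a[fast]=0 → fast++
(s=6,f=16) a[fast]=0 → fast++
(s=6,f=17) a[fast]=0 → fast++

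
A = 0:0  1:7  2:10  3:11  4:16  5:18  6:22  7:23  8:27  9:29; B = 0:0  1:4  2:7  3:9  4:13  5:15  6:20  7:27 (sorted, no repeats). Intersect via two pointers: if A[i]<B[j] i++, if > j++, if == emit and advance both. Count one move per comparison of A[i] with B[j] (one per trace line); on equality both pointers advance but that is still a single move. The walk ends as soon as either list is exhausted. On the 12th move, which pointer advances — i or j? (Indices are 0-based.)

i

[i=0,j=0] 0==0 emit → i++,j++
[i=1,j=1] 7>4 → j++
[i=1,j=2] 7==7 emit → i++,j++
[i=2,j=3] 10>9 → j++
[i=2,j=4] 10<13 → i++
[i=3,j=4] 11<13 → i++
[i=4,j=4] 16>13 → j++
[i=4,j=5] 16>15 → j++
[i=4,j=6] 16<20 → i++
[i=5,j=6] 18<20 → i++
[i=6,j=6] 22>20 → j++
[i=6,j=7] 22<27 → i++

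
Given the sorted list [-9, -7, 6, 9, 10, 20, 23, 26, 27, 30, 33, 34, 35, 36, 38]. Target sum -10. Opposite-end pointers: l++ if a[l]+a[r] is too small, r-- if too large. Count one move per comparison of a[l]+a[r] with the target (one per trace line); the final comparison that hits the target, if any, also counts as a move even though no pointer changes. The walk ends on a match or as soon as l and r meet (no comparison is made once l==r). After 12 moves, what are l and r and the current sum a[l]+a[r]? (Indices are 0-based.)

[0,14] -9+38=29 >-10 → r--
[0,13] -9+36=27 >-10 → r--
[0,12] -9+35=26 >-10 → r--
[0,11] -9+34=25 >-10 → r--
[0,10] -9+33=24 >-10 → r--
[0,9] -9+30=21 >-10 → r--
[0,8] -9+27=18 >-10 → r--
[0,7] -9+26=17 >-10 → r--
[0,6] -9+23=14 >-10 → r--
[0,5] -9+20=11 >-10 → r--
[0,4] -9+10=1 >-10 → r--
[0,3] -9+9=0 >-10 → r--

l=0, r=2, sum=-3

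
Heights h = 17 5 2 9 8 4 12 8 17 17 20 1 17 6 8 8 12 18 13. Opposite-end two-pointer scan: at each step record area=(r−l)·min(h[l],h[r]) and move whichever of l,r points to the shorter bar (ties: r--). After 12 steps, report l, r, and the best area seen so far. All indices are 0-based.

l=10, r=16, best area=289

[0,18] min(17,13)*18=234 best=234 * → r--
[0,17] min(17,18)*17=289 best=289 * → l++
[1,17] min(5,18)*16=80 best=289 → l++
[2,17] min(2,18)*15=30 best=289 → l++
[3,17] min(9,18)*14=126 best=289 → l++
[4,17] min(8,18)*13=104 best=289 → l++
[5,17] min(4,18)*12=48 best=289 → l++
[6,17] min(12,18)*11=132 best=289 → l++
[7,17] min(8,18)*10=80 best=289 → l++
[8,17] min(17,18)*9=153 best=289 → l++
[9,17] min(17,18)*8=136 best=289 → l++
[10,17] min(20,18)*7=126 best=289 → r--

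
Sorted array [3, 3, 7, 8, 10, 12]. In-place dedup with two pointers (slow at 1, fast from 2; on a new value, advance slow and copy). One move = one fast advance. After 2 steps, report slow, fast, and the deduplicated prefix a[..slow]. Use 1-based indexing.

slow=1 fast=2: a[fast]=3=a[slow] dup, fast++
slow=1 fast=3: a[fast]=7≠a[slow]=3 write a[2]=7, slow++,fast++

slow=2, fast=4, prefix=[3, 7]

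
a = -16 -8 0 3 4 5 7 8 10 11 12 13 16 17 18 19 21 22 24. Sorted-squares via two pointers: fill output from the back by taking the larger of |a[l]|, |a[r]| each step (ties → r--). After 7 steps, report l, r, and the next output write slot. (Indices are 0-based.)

[0,18] |-16|<=|24| out[18]=576 → r--
[0,17] |-16|<=|22| out[17]=484 → r--
[0,16] |-16|<=|21| out[16]=441 → r--
[0,15] |-16|<=|19| out[15]=361 → r--
[0,14] |-16|<=|18| out[14]=324 → r--
[0,13] |-16|<=|17| out[13]=289 → r--
[0,12] |-16|<=|16| out[12]=256 → r--

l=0, r=11, next write slot=11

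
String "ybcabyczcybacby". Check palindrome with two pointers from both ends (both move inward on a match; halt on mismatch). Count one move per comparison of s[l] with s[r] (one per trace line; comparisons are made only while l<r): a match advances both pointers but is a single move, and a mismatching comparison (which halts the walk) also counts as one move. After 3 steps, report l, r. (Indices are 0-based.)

l=0 r=14: 'y'=='y', l++,r--
l=1 r=13: 'b'=='b', l++,r--
l=2 r=12: 'c'=='c', l++,r--

l=3, r=11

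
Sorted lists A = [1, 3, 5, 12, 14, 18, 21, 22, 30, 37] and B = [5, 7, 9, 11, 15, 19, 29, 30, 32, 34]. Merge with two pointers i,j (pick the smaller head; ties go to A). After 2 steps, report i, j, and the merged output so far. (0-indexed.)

i=2, j=0, merged so far=[1, 3]

i=0 j=0: A[i]=1<=B[j]=5 take 1, i++
i=1 j=0: A[i]=3<=B[j]=5 take 3, i++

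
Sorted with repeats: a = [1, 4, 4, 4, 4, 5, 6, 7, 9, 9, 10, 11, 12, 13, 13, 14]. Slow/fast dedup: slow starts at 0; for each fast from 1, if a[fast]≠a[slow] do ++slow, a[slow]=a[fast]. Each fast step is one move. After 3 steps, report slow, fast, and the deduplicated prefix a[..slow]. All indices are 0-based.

slow=0 fast=1: a[fast]=4≠a[slow]=1 write a[1]=4, slow++,fast++
slow=1 fast=2: a[fast]=4=a[slow] dup, fast++
slow=1 fast=3: a[fast]=4=a[slow] dup, fast++

slow=1, fast=4, prefix=[1, 4]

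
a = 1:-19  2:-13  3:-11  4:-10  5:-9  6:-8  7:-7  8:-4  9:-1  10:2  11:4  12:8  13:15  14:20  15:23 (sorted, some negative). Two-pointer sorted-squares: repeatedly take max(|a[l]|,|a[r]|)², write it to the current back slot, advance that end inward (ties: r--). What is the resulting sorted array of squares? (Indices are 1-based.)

[1,15] |-19|<=|23| out[15]=529 → r--
[1,14] |-19|<=|20| out[14]=400 → r--
[1,13] |-19|>|15| out[13]=361 → l++
[2,13] |-13|<=|15| out[12]=225 → r--
[2,12] |-13|>|8| out[11]=169 → l++
[3,12] |-11|>|8| out[10]=121 → l++
[4,12] |-10|>|8| out[9]=100 → l++
[5,12] |-9|>|8| out[8]=81 → l++
[6,12] |-8|<=|8| out[7]=64 → r--
[6,11] |-8|>|4| out[6]=64 → l++
[7,11] |-7|>|4| out[5]=49 → l++
[8,11] |-4|<=|4| out[4]=16 → r--
[8,10] |-4|>|2| out[3]=16 → l++
[9,10] |-1|<=|2| out[2]=4 → r--
[9,9] |-1|<=|-1| out[1]=1 → r--

[1, 4, 16, 16, 49, 64, 64, 81, 100, 121, 169, 225, 361, 400, 529]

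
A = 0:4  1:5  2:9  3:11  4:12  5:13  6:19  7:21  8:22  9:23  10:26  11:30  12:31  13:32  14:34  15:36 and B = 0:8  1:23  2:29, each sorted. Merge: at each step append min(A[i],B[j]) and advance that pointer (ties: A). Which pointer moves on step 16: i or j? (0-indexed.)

[i=0,j=0] A[i]=4<=B[j]=8 take 4 → i++
[i=1,j=0] A[i]=5<=B[j]=8 take 5 → i++
[i=2,j=0] A[i]=9>B[j]=8 take 8 → j++
[i=2,j=1] A[i]=9<=B[j]=23 take 9 → i++
[i=3,j=1] A[i]=11<=B[j]=23 take 11 → i++
[i=4,j=1] A[i]=12<=B[j]=23 take 12 → i++
[i=5,j=1] A[i]=13<=B[j]=23 take 13 → i++
[i=6,j=1] A[i]=19<=B[j]=23 take 19 → i++
[i=7,j=1] A[i]=21<=B[j]=23 take 21 → i++
[i=8,j=1] A[i]=22<=B[j]=23 take 22 → i++
[i=9,j=1] A[i]=23<=B[j]=23 take 23 → i++
[i=10,j=1] A[i]=26>B[j]=23 take 23 → j++
[i=10,j=2] A[i]=26<=B[j]=29 take 26 → i++
[i=11,j=2] A[i]=30>B[j]=29 take 29 → j++
[i=11,j=3] B done, take A[i]=30 → i++
[i=12,j=3] B done, take A[i]=31 → i++

i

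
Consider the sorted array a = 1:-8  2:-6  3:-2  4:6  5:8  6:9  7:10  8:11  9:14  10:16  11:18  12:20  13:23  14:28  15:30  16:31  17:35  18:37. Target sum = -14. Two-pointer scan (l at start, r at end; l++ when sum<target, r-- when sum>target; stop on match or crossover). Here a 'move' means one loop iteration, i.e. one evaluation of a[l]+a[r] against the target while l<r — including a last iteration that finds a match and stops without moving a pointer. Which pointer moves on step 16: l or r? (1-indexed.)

[1,18] -8+37=29 >-14 → r--
[1,17] -8+35=27 >-14 → r--
[1,16] -8+31=23 >-14 → r--
[1,15] -8+30=22 >-14 → r--
[1,14] -8+28=20 >-14 → r--
[1,13] -8+23=15 >-14 → r--
[1,12] -8+20=12 >-14 → r--
[1,11] -8+18=10 >-14 → r--
[1,10] -8+16=8 >-14 → r--
[1,9] -8+14=6 >-14 → r--
[1,8] -8+11=3 >-14 → r--
[1,7] -8+10=2 >-14 → r--
[1,6] -8+9=1 >-14 → r--
[1,5] -8+8=0 >-14 → r--
[1,4] -8+6=-2 >-14 → r--
[1,3] -8+-2=-10 >-14 → r--

r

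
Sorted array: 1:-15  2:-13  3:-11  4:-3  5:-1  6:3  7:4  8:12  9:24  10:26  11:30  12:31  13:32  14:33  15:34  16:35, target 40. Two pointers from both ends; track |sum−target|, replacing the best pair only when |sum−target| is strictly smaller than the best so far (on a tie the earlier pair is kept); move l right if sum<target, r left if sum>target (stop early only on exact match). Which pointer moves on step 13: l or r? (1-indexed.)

l=1 r=16: -15+35=20 d=20 *, l++
l=2 r=16: -13+35=22 d=18 *, l++
l=3 r=16: -11+35=24 d=16 *, l++
l=4 r=16: -3+35=32 d=8 *, l++
l=5 r=16: -1+35=34 d=6 *, l++
l=6 r=16: 3+35=38 d=2 *, l++
l=7 r=16: 4+35=39 d=1 *, l++
l=8 r=16: 12+35=47 d=7, r--
l=8 r=15: 12+34=46 d=6, r--
l=8 r=14: 12+33=45 d=5, r--
l=8 r=13: 12+32=44 d=4, r--
l=8 r=12: 12+31=43 d=3, r--
l=8 r=11: 12+30=42 d=2, r--

r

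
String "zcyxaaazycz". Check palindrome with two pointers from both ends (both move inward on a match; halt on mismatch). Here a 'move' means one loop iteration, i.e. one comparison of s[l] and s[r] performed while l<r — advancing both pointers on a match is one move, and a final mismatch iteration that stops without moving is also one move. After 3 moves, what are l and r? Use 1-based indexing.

l=4, r=8

l=1 r=11: 'z'=='z', l++,r--
l=2 r=10: 'c'=='c', l++,r--
l=3 r=9: 'y'=='y', l++,r--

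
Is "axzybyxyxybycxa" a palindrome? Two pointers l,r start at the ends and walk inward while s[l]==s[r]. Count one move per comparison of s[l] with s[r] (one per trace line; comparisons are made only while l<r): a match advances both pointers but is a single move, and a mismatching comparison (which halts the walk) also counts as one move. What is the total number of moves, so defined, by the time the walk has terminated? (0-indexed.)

[0,14] 'a'=='a' → l++,r--
[1,13] 'x'=='x' → l++,r--
[2,12] 'z'!='c' → stop

3 moves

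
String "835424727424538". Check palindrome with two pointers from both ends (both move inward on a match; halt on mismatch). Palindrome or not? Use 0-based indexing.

palindrome

l=0 r=14: '8'=='8', l++,r--
l=1 r=13: '3'=='3', l++,r--
l=2 r=12: '5'=='5', l++,r--
l=3 r=11: '4'=='4', l++,r--
l=4 r=10: '2'=='2', l++,r--
l=5 r=9: '4'=='4', l++,r--
l=6 r=8: '7'=='7', l++,r--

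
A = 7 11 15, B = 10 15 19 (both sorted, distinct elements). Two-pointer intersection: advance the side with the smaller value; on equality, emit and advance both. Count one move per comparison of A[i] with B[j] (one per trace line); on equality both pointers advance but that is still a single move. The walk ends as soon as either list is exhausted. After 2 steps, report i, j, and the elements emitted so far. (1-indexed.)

i=2, j=2, emitted=[]

[i=1,j=1] 7<10 → i++
[i=2,j=1] 11>10 → j++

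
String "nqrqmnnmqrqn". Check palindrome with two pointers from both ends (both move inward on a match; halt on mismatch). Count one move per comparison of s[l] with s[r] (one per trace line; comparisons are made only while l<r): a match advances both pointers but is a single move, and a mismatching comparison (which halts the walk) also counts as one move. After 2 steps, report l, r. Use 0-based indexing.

l=2, r=9

l=0 r=11: 'n'=='n', l++,r--
l=1 r=10: 'q'=='q', l++,r--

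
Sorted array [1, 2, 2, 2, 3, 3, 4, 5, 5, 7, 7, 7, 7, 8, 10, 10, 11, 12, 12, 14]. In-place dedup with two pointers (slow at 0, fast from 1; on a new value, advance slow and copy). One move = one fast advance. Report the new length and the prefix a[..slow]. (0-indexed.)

length 11; prefix = [1, 2, 3, 4, 5, 7, 8, 10, 11, 12, 14]

slow=0 fast=1: a[fast]=2≠a[slow]=1 write a[1]=2, slow++,fast++
slow=1 fast=2: a[fast]=2=a[slow] dup, fast++
slow=1 fast=3: a[fast]=2=a[slow] dup, fast++
slow=1 fast=4: a[fast]=3≠a[slow]=2 write a[2]=3, slow++,fast++
slow=2 fast=5: a[fast]=3=a[slow] dup, fast++
slow=2 fast=6: a[fast]=4≠a[slow]=3 write a[3]=4, slow++,fast++
slow=3 fast=7: a[fast]=5≠a[slow]=4 write a[4]=5, slow++,fast++
slow=4 fast=8: a[fast]=5=a[slow] dup, fast++
slow=4 fast=9: a[fast]=7≠a[slow]=5 write a[5]=7, slow++,fast++
slow=5 fast=10: a[fast]=7=a[slow] dup, fast++
slow=5 fast=11: a[fast]=7=a[slow] dup, fast++
slow=5 fast=12: a[fast]=7=a[slow] dup, fast++
slow=5 fast=13: a[fast]=8≠a[slow]=7 write a[6]=8, slow++,fast++
slow=6 fast=14: a[fast]=10≠a[slow]=8 write a[7]=10, slow++,fast++
slow=7 fast=15: a[fast]=10=a[slow] dup, fast++
slow=7 fast=16: a[fast]=11≠a[slow]=10 write a[8]=11, slow++,fast++
slow=8 fast=17: a[fast]=12≠a[slow]=11 write a[9]=12, slow++,fast++
slow=9 fast=18: a[fast]=12=a[slow] dup, fast++
slow=9 fast=19: a[fast]=14≠a[slow]=12 write a[10]=14, slow++,fast++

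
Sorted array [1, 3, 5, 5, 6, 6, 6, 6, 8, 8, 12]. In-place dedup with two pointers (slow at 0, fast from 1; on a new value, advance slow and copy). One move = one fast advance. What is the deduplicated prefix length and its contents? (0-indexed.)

length 6; prefix = [1, 3, 5, 6, 8, 12]

slow=0 fast=1: a[fast]=3≠a[slow]=1 write a[1]=3, slow++,fast++
slow=1 fast=2: a[fast]=5≠a[slow]=3 write a[2]=5, slow++,fast++
slow=2 fast=3: a[fast]=5=a[slow] dup, fast++
slow=2 fast=4: a[fast]=6≠a[slow]=5 write a[3]=6, slow++,fast++
slow=3 fast=5: a[fast]=6=a[slow] dup, fast++
slow=3 fast=6: a[fast]=6=a[slow] dup, fast++
slow=3 fast=7: a[fast]=6=a[slow] dup, fast++
slow=3 fast=8: a[fast]=8≠a[slow]=6 write a[4]=8, slow++,fast++
slow=4 fast=9: a[fast]=8=a[slow] dup, fast++
slow=4 fast=10: a[fast]=12≠a[slow]=8 write a[5]=12, slow++,fast++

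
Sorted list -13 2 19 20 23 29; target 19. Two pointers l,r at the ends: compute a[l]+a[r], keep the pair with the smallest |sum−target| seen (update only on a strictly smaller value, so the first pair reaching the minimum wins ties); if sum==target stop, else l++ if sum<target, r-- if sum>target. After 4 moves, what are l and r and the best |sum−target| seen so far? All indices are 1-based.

[1,6] -13+29=16 d=3 * → l++
[2,6] 2+29=31 d=12 → r--
[2,5] 2+23=25 d=6 → r--
[2,4] 2+20=22 d=3 → r--

l=2, r=3, best |Δ|=3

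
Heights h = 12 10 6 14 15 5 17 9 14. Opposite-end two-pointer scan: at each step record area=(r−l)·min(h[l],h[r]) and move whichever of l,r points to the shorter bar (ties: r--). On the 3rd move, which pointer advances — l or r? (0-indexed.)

[0,8] min(12,14)*8=96 best=96 * → l++
[1,8] min(10,14)*7=70 best=96 → l++
[2,8] min(6,14)*6=36 best=96 → l++

l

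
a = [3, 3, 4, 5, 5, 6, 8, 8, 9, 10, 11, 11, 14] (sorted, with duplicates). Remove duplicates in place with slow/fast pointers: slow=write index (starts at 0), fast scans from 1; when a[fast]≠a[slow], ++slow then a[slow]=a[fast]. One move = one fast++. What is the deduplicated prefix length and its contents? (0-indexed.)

(s=0,f=1) a[fast]=3=a[slow] dup → fast++
(s=0,f=2) a[fast]=4≠a[slow]=3 write a[1]=4 → slow++,fast++
(s=1,f=3) a[fast]=5≠a[slow]=4 write a[2]=5 → slow++,fast++
(s=2,f=4) a[fast]=5=a[slow] dup → fast++
(s=2,f=5) a[fast]=6≠a[slow]=5 write a[3]=6 → slow++,fast++
(s=3,f=6) a[fast]=8≠a[slow]=6 write a[4]=8 → slow++,fast++
(s=4,f=7) a[fast]=8=a[slow] dup → fast++
(s=4,f=8) a[fast]=9≠a[slow]=8 write a[5]=9 → slow++,fast++
(s=5,f=9) a[fast]=10≠a[slow]=9 write a[6]=10 → slow++,fast++
(s=6,f=10) a[fast]=11≠a[slow]=10 write a[7]=11 → slow++,fast++
(s=7,f=11) a[fast]=11=a[slow] dup → fast++
(s=7,f=12) a[fast]=14≠a[slow]=11 write a[8]=14 → slow++,fast++

length 9; prefix = [3, 4, 5, 6, 8, 9, 10, 11, 14]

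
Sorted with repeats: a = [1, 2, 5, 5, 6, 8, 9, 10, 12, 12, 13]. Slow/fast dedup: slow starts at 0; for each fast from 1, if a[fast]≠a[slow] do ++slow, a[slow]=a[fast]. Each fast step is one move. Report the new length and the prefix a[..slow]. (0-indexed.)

slow=0 fast=1: a[fast]=2≠a[slow]=1 write a[1]=2, slow++,fast++
slow=1 fast=2: a[fast]=5≠a[slow]=2 write a[2]=5, slow++,fast++
slow=2 fast=3: a[fast]=5=a[slow] dup, fast++
slow=2 fast=4: a[fast]=6≠a[slow]=5 write a[3]=6, slow++,fast++
slow=3 fast=5: a[fast]=8≠a[slow]=6 write a[4]=8, slow++,fast++
slow=4 fast=6: a[fast]=9≠a[slow]=8 write a[5]=9, slow++,fast++
slow=5 fast=7: a[fast]=10≠a[slow]=9 write a[6]=10, slow++,fast++
slow=6 fast=8: a[fast]=12≠a[slow]=10 write a[7]=12, slow++,fast++
slow=7 fast=9: a[fast]=12=a[slow] dup, fast++
slow=7 fast=10: a[fast]=13≠a[slow]=12 write a[8]=13, slow++,fast++

length 9; prefix = [1, 2, 5, 6, 8, 9, 10, 12, 13]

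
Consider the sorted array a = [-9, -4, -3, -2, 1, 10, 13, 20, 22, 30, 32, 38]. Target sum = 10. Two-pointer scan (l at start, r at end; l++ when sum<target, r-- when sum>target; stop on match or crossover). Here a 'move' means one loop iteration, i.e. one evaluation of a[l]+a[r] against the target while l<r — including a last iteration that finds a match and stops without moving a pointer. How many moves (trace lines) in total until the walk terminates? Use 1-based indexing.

8 moves

[1,12] -9+38=29 >10 → r--
[1,11] -9+32=23 >10 → r--
[1,10] -9+30=21 >10 → r--
[1,9] -9+22=13 >10 → r--
[1,8] -9+20=11 >10 → r--
[1,7] -9+13=4 <10 → l++
[2,7] -4+13=9 <10 → l++
[3,7] -3+13=10 → found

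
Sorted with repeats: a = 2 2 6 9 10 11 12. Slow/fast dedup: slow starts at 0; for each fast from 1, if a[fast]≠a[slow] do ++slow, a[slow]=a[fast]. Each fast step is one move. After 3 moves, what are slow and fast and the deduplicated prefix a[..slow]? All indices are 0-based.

slow=2, fast=4, prefix=[2, 6, 9]

(s=0,f=1) a[fast]=2=a[slow] dup → fast++
(s=0,f=2) a[fast]=6≠a[slow]=2 write a[1]=6 → slow++,fast++
(s=1,f=3) a[fast]=9≠a[slow]=6 write a[2]=9 → slow++,fast++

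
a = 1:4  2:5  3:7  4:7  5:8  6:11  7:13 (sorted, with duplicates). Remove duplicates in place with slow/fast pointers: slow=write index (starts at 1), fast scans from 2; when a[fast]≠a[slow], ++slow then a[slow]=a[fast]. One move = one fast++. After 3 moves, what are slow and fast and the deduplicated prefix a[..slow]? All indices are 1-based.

slow=3, fast=5, prefix=[4, 5, 7]

slow=1 fast=2: a[fast]=5≠a[slow]=4 write a[2]=5, slow++,fast++
slow=2 fast=3: a[fast]=7≠a[slow]=5 write a[3]=7, slow++,fast++
slow=3 fast=4: a[fast]=7=a[slow] dup, fast++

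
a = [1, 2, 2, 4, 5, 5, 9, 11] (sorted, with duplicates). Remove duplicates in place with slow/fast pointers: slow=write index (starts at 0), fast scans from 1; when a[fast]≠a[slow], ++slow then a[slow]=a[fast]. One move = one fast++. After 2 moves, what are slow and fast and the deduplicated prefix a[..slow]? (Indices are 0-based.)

slow=0 fast=1: a[fast]=2≠a[slow]=1 write a[1]=2, slow++,fast++
slow=1 fast=2: a[fast]=2=a[slow] dup, fast++

slow=1, fast=3, prefix=[1, 2]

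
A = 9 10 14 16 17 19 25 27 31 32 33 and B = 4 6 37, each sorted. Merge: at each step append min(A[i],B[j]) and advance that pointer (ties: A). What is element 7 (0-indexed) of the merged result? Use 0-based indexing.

[i=0,j=0] A[i]=9>B[j]=4 take 4 → j++
[i=0,j=1] A[i]=9>B[j]=6 take 6 → j++
[i=0,j=2] A[i]=9<=B[j]=37 take 9 → i++
[i=1,j=2] A[i]=10<=B[j]=37 take 10 → i++
[i=2,j=2] A[i]=14<=B[j]=37 take 14 → i++
[i=3,j=2] A[i]=16<=B[j]=37 take 16 → i++
[i=4,j=2] A[i]=17<=B[j]=37 take 17 → i++
[i=5,j=2] A[i]=19<=B[j]=37 take 19 → i++
[i=6,j=2] A[i]=25<=B[j]=37 take 25 → i++
[i=7,j=2] A[i]=27<=B[j]=37 take 27 → i++
[i=8,j=2] A[i]=31<=B[j]=37 take 31 → i++
[i=9,j=2] A[i]=32<=B[j]=37 take 32 → i++
[i=10,j=2] A[i]=33<=B[j]=37 take 33 → i++
[i=11,j=2] A done, take B[j]=37 → j++

merged[7] = 19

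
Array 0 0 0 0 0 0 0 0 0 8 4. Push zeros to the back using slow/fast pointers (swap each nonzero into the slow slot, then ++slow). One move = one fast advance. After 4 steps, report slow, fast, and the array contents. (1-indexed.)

slow=1 fast=1: a[fast]=0, fast++
slow=1 fast=2: a[fast]=0, fast++
slow=1 fast=3: a[fast]=0, fast++
slow=1 fast=4: a[fast]=0, fast++

slow=1, fast=5, a=[0, 0, 0, 0, 0, 0, 0, 0, 0, 8, 4]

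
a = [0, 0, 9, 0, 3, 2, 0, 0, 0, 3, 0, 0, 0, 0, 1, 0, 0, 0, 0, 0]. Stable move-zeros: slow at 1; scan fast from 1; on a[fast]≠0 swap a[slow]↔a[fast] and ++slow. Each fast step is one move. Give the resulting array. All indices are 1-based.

(s=1,f=1) a[fast]=0 → fast++
(s=1,f=2) a[fast]=0 → fast++
(s=1,f=3) a[fast]=9≠0 swap→a[1]=9 → slow++,fast++
(s=2,f=4) a[fast]=0 → fast++
(s=2,f=5) a[fast]=3≠0 swap→a[2]=3 → slow++,fast++
(s=3,f=6) a[fast]=2≠0 swap→a[3]=2 → slow++,fast++
(s=4,f=7) a[fast]=0 → fast++
(s=4,f=8) a[fast]=0 → fast++
(s=4,f=9) a[fast]=0 → fast++
(s=4,f=10) a[fast]=3≠0 swap→a[4]=3 → slow++,fast++
(s=5,f=11) a[fast]=0 → fast++
(s=5,f=12) a[fast]=0 → fast++
(s=5,f=13) a[fast]=0 → fast++
(s=5,f=14) a[fast]=0 → fast++
(s=5,f=15) a[fast]=1≠0 swap→a[5]=1 → slow++,fast++
(s=6,f=16) a[fast]=0 → fast++
(s=6,f=17) a[fast]=0 → fast++
(s=6,f=18) a[fast]=0 → fast++
(s=6,f=19) a[fast]=0 → fast++
(s=6,f=20) a[fast]=0 → fast++

[9, 3, 2, 3, 1, 0, 0, 0, 0, 0, 0, 0, 0, 0, 0, 0, 0, 0, 0, 0]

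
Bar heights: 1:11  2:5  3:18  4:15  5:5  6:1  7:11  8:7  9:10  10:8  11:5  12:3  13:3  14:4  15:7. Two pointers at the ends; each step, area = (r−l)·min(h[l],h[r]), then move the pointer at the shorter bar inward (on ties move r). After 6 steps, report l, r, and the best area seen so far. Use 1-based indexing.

[1,15] min(11,7)*14=98 best=98 * → r--
[1,14] min(11,4)*13=52 best=98 → r--
[1,13] min(11,3)*12=36 best=98 → r--
[1,12] min(11,3)*11=33 best=98 → r--
[1,11] min(11,5)*10=50 best=98 → r--
[1,10] min(11,8)*9=72 best=98 → r--

l=1, r=9, best area=98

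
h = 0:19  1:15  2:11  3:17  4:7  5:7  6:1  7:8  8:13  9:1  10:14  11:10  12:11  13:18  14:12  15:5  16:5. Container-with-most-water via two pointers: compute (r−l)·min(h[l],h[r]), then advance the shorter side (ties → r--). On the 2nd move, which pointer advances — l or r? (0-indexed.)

r

l=0 r=16: min(19,5)*16=80 best=80 *, r--
l=0 r=15: min(19,5)*15=75 best=80, r--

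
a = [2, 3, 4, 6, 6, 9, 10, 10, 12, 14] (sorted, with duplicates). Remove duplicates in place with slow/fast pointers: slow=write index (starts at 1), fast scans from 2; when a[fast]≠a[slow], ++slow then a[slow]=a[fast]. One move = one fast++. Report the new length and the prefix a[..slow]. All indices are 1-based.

slow=1 fast=2: a[fast]=3≠a[slow]=2 write a[2]=3, slow++,fast++
slow=2 fast=3: a[fast]=4≠a[slow]=3 write a[3]=4, slow++,fast++
slow=3 fast=4: a[fast]=6≠a[slow]=4 write a[4]=6, slow++,fast++
slow=4 fast=5: a[fast]=6=a[slow] dup, fast++
slow=4 fast=6: a[fast]=9≠a[slow]=6 write a[5]=9, slow++,fast++
slow=5 fast=7: a[fast]=10≠a[slow]=9 write a[6]=10, slow++,fast++
slow=6 fast=8: a[fast]=10=a[slow] dup, fast++
slow=6 fast=9: a[fast]=12≠a[slow]=10 write a[7]=12, slow++,fast++
slow=7 fast=10: a[fast]=14≠a[slow]=12 write a[8]=14, slow++,fast++

length 8; prefix = [2, 3, 4, 6, 9, 10, 12, 14]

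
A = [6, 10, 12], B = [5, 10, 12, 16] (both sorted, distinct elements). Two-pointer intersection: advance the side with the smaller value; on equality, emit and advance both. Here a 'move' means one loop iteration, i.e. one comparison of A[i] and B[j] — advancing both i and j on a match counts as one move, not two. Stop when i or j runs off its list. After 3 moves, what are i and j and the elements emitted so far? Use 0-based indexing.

i=0 j=0: 6>5, j++
i=0 j=1: 6<10, i++
i=1 j=1: 10==10 emit, i++,j++

i=2, j=2, emitted=[10]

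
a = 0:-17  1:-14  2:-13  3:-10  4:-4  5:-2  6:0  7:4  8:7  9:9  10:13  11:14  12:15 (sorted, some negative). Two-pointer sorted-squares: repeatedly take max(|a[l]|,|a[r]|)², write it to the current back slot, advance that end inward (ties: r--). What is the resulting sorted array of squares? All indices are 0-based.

[0, 4, 16, 16, 49, 81, 100, 169, 169, 196, 196, 225, 289]

l=0 r=12: |-17|>|15| out[12]=289, l++
l=1 r=12: |-14|<=|15| out[11]=225, r--
l=1 r=11: |-14|<=|14| out[10]=196, r--
l=1 r=10: |-14|>|13| out[9]=196, l++
l=2 r=10: |-13|<=|13| out[8]=169, r--
l=2 r=9: |-13|>|9| out[7]=169, l++
l=3 r=9: |-10|>|9| out[6]=100, l++
l=4 r=9: |-4|<=|9| out[5]=81, r--
l=4 r=8: |-4|<=|7| out[4]=49, r--
l=4 r=7: |-4|<=|4| out[3]=16, r--
l=4 r=6: |-4|>|0| out[2]=16, l++
l=5 r=6: |-2|>|0| out[1]=4, l++
l=6 r=6: |0|<=|0| out[0]=0, r--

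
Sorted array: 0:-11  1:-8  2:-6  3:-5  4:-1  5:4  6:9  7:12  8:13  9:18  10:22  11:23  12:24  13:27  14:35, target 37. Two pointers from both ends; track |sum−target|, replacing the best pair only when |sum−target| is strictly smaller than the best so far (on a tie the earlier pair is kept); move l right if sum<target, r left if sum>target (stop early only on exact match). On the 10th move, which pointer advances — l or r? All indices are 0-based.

l

l=0 r=14: -11+35=24 d=13 *, l++
l=1 r=14: -8+35=27 d=10 *, l++
l=2 r=14: -6+35=29 d=8 *, l++
l=3 r=14: -5+35=30 d=7 *, l++
l=4 r=14: -1+35=34 d=3 *, l++
l=5 r=14: 4+35=39 d=2 *, r--
l=5 r=13: 4+27=31 d=6, l++
l=6 r=13: 9+27=36 d=1 *, l++
l=7 r=13: 12+27=39 d=2, r--
l=7 r=12: 12+24=36 d=1, l++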